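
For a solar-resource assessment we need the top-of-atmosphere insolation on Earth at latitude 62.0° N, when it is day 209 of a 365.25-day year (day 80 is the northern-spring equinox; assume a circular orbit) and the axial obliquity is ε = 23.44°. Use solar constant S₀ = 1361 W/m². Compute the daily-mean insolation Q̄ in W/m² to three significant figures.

Q̄ ≈ 423 W/m²

Solar longitude: λ_s = 360° × (209 − 80)/365.25 = 127.146°.
sin δ = sin 23.44° × sin 127.146° = 0.31708, so δ = +18.486°.
cos H₀ = −tan(+62.0°) tan(+18.486°) = -0.6288, H₀ = 2.2508 rad.
Bracket: H₀ sin φ sin δ + cos φ cos δ sin H₀ = 2.2508×0.88295×0.31708 + 0.46947×0.94840×0.77758 = 0.630147 + 0.346214 = 0.976361.
Q̄ = (S₀/π) × [bracket] = (1361/π) × 0.976361 = 423.0 W/m².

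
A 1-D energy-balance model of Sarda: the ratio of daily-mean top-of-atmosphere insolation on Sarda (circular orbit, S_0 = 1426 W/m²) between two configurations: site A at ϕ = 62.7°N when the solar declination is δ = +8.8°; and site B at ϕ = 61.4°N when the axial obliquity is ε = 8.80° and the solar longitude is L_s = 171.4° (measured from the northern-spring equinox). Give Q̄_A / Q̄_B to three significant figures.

Q̄_A / Q̄_B ≈ 1.35

— Configuration A (ϕ=+62.7°):
cos h₀ = −tan(+62.7°) tan(+8.800°) = -0.2999, h₀ = 1.8754 rad.
Bracket: h₀ sin ϕ sin δ + cos ϕ cos δ sin h₀ = 1.8754×0.88862×0.15299 + 0.45865×0.98823×0.95396 = 0.254961 + 0.432384 = 0.687345.
Q̄ = (S_0/π) × [bracket] = (1426/π) × 0.687345 = 311.99 W/m².
— Configuration B (ϕ=+61.4°):
Solar declination: sin δ = sin ε · sin L_s = sin 8.80° × sin 171.4° = 0.02288, so δ = +1.311°.
cos h₀ = −tan(+61.4°) tan(+1.311°) = -0.0420, h₀ = 1.6128 rad.
Bracket: h₀ sin ϕ sin δ + cos ϕ cos δ sin h₀ = 1.6128×0.87798×0.02288 + 0.47869×0.99974×0.99912 = 0.032398 + 0.478144 = 0.510542.
Q̄ = (S_0/π) × [bracket] = (1426/π) × 0.510542 = 231.74 W/m².
Ratio Q̄_A / Q̄_B = 311.99 / 231.74 = 1.346.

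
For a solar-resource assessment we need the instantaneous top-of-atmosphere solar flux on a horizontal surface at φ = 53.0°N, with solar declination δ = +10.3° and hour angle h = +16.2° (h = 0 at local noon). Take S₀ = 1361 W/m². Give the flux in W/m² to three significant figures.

968 W/m²

cos θ_z = sin φ sin δ + cos φ cos δ cos h = 0.142798 + 0.568606 = 0.711404.
Flux = S₀ · cos θ_z = 1361 × 0.711404 = 968.2 W/m².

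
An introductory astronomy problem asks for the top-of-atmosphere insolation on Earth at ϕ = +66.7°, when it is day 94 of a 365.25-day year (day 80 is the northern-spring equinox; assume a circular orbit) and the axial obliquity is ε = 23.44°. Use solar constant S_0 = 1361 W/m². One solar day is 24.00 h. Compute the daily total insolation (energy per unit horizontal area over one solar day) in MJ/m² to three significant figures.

Solar longitude: L_s = 360° × (94 − 80)/365.25 = 13.799°.
sin δ = sin 23.44° × sin 13.799° = 0.09488, so δ = +5.444°.
cos h₀ = −tan(+66.7°) tan(+5.444°) = -0.2213, h₀ = 1.7939 rad.
Bracket: h₀ sin ϕ sin δ + cos ϕ cos δ sin h₀ = 1.7939×0.91845×0.09488 + 0.39555×0.99549×0.97521 = 0.156325 + 0.384005 = 0.540330.
Q̄ = (S_0/π) × [bracket] = (1361/π) × 0.540330 = 234.08 W/m².
Daily total = Q̄ × 24.00 h × 3600 s/h = 234.08 × 24.00 × 3600 / 10⁶ = 20.22 MJ/m².

20.2 MJ/m²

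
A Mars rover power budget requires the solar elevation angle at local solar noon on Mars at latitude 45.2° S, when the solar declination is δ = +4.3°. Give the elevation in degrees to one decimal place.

40.5°

At local noon the hour angle is zero, so the zenith angle equals |ϕ − δ| = |-45.2° − (+4.300°)| = 49.500°.
Elevation = 90° − 49.500° = 40.5°.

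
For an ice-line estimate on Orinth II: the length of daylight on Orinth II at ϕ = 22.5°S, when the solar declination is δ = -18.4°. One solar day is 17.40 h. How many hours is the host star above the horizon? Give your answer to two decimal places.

9.47 h

cos h₀ = −tan ϕ · tan δ = −tan(-22.5°) × tan(-18.400°) = -0.1378, so h₀ = 1.7090 rad = 97.92°.
Daylight = 2h₀/(2π) × 17.40 h = (1.7090/π) × 17.40 = 9.47 h.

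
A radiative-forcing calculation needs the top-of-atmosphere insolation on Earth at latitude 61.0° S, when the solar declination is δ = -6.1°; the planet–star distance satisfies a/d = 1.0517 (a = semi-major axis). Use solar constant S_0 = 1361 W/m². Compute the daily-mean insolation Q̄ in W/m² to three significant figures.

cos h₀ = −tan(-61.0°) tan(-6.100°) = -0.1928, h₀ = 1.7648 rad.
Bracket: h₀ sin ϕ sin δ + cos ϕ cos δ sin h₀ = 1.7648×-0.87462×-0.10626 + 0.48481×0.99434×0.98124 = 0.164015 + 0.473022 = 0.637037.
Inverse-square distance factor (a/d)² = 1.0517² = 1.106073.
Q̄ = (S_0/π) × 1.106073 × [bracket] = (1361/π) × 1.106073 × 0.637037 = 305.3 W/m².

Q̄ ≈ 305 W/m²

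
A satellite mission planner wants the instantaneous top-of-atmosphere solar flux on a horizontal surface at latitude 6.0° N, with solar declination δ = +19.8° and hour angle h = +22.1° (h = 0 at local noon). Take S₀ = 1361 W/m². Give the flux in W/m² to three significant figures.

1.23e+03 W/m²

cos θ_z = sin φ sin δ + cos φ cos δ cos h = 0.035408 + 0.866977 = 0.902385.
Flux = S₀ · cos θ_z = 1361 × 0.902385 = 1228 W/m².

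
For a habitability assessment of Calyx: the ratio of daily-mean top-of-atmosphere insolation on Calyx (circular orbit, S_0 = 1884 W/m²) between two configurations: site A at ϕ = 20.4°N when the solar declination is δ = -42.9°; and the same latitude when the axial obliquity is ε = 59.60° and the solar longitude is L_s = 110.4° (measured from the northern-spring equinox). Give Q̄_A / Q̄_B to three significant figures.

— Configuration A (ϕ=+20.4°):
cos h₀ = −tan(+20.4°) tan(-42.900°) = 0.3456, h₀ = 1.2179 rad.
Bracket: h₀ sin ϕ sin δ + cos ϕ cos δ sin h₀ = 1.2179×0.34857×-0.68072 + 0.93728×0.73254×0.93839 = -0.288982 + 0.644294 = 0.355312.
Q̄ = (S_0/π) × [bracket] = (1884/π) × 0.355312 = 213.08 W/m².
— Configuration B (ϕ=+20.4°):
Solar declination: sin δ = sin ε · sin L_s = sin 59.60° × sin 110.4° = 0.80842, so δ = +53.942°.
cos h₀ = −tan(+20.4°) tan(+53.942°) = -0.5108, h₀ = 2.1069 rad.
Bracket: h₀ sin ϕ sin δ + cos ϕ cos δ sin h₀ = 2.1069×0.34857×0.80842 + 0.93728×0.58861×0.85971 = 0.593705 + 0.474295 = 1.068000.
Q̄ = (S_0/π) × [bracket] = (1884/π) × 1.068000 = 640.48 W/m².
Ratio Q̄_A / Q̄_B = 213.08 / 640.48 = 0.3327.

Q̄_A / Q̄_B ≈ 0.333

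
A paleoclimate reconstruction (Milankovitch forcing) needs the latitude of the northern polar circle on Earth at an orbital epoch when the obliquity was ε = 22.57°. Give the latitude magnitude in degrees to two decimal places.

67.43°

The polar circle is the lowest latitude that experiences at least one full rotation of continuous daylight at the northern-summer solstice; it lies at |ϕ| = 90° − ε = 90° − 22.57° = 67.43°.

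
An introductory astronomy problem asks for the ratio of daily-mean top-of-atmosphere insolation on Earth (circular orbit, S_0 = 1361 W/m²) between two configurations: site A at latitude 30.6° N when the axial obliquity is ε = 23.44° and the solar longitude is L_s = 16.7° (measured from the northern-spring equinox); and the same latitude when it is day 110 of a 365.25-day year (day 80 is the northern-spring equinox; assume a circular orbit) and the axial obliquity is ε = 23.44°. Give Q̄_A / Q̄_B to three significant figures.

— Configuration A (ϕ=+30.6°):
Solar declination: sin δ = sin ε · sin L_s = sin 23.44° × sin 16.7° = 0.11431, so δ = +6.564°.
cos h₀ = −tan(+30.6°) tan(+6.564°) = -0.0680, h₀ = 1.6389 rad.
Bracket: h₀ sin ϕ sin δ + cos ϕ cos δ sin h₀ = 1.6389×0.50904×0.11431 + 0.86074×0.99345×0.99768 = 0.095365 + 0.853118 = 0.948483.
Q̄ = (S_0/π) × [bracket] = (1361/π) × 0.948483 = 410.90 W/m².
— Configuration B (ϕ=+30.6°):
Solar longitude: L_s = 360° × (110 − 80)/365.25 = 29.569°.
sin δ = sin 23.44° × sin 29.569° = 0.19630, so δ = +11.320°.
cos h₀ = −tan(+30.6°) tan(+11.320°) = -0.1184, h₀ = 1.6895 rad.
Bracket: h₀ sin ϕ sin δ + cos ϕ cos δ sin h₀ = 1.6895×0.50904×0.19630 + 0.86074×0.98054×0.99297 = 0.168823 + 0.838057 = 1.006880.
Q̄ = (S_0/π) × [bracket] = (1361/π) × 1.006880 = 436.20 W/m².
Ratio Q̄_A / Q̄_B = 410.90 / 436.20 = 0.9420.

Q̄_A / Q̄_B ≈ 0.942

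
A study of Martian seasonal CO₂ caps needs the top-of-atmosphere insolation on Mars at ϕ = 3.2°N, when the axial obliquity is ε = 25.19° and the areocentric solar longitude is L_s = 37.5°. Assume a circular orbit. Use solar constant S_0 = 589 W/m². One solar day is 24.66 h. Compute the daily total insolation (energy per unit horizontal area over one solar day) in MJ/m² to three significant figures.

sin δ = sin 25.19° × sin 37.5° = 0.25910, so δ = +15.017°.
cos h₀ = −tan(+3.2°) tan(+15.017°) = -0.0150, h₀ = 1.5858 rad.
Bracket: h₀ sin ϕ sin δ + cos ϕ cos δ sin h₀ = 1.5858×0.05582×0.25910 + 0.99844×0.96585×0.99989 = 0.022935 + 0.964237 = 0.987172.
Q̄ = (S_0/π) × [bracket] = (589/π) × 0.987172 = 185.08 W/m².
Daily total = Q̄ × 24.66 h × 3600 s/h = 185.08 × 24.66 × 3600 / 10⁶ = 16.43 MJ/m².

16.4 MJ/m²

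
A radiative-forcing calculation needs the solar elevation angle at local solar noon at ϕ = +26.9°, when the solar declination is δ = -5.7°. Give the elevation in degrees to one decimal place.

At local noon the hour angle is zero, so the zenith angle equals |ϕ − δ| = |+26.9° − (-5.700°)| = 32.600°.
Elevation = 90° − 32.600° = 57.4°.

57.4°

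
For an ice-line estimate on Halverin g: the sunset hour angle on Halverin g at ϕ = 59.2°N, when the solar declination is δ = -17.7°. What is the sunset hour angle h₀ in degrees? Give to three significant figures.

h₀ = 57.6°

cos h₀ = −tan ϕ · tan δ = −tan(+59.2°) × tan(-17.700°) = 0.5354, so h₀ = 1.0059 rad = 57.63°.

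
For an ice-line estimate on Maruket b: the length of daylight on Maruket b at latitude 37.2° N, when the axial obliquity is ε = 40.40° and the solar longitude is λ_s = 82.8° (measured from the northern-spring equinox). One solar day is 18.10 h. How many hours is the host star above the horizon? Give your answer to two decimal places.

Solar declination: sin δ = sin ε · sin λ_s = sin 40.40° × sin 82.8° = 0.64301, so δ = +40.017°.
cos H₀ = −tan φ · tan δ = −tan(+37.2°) × tan(+40.017°) = -0.6373, so H₀ = 2.2618 rad = 129.59°.
Daylight = 2H₀/(2π) × 18.10 h = (2.2618/π) × 18.10 = 13.03 h.

13.03 h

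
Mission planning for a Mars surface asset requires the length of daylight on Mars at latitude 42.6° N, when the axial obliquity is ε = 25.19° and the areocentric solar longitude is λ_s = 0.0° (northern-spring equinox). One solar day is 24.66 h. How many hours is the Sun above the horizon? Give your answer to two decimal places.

sin δ = sin 25.19° × sin 0.0° = 0.00000, so δ = +0.000°.
cos H₀ = −tan φ · tan δ = −tan(+42.6°) × tan(+0.000°) = -0.0000, so H₀ = 1.5708 rad = 90.00°.
Daylight = 2H₀/(2π) × 24.66 h = (1.5708/π) × 24.66 = 12.33 h.

12.33 h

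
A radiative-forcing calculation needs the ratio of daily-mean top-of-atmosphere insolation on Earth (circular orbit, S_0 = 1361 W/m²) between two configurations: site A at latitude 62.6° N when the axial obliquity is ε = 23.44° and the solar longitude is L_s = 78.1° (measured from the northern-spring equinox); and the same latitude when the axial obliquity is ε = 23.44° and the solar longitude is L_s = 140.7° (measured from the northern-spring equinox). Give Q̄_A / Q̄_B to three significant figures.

— Configuration A (ϕ=+62.6°):
Solar declination: sin δ = sin ε · sin L_s = sin 23.44° × sin 78.1° = 0.38924, so δ = +22.907°.
cos h₀ = −tan(+62.6°) tan(+22.907°) = -0.8152, h₀ = 2.5239 rad.
Bracket: h₀ sin ϕ sin δ + cos ϕ cos δ sin h₀ = 2.5239×0.88782×0.38924 + 0.46020×0.92114×0.57917 = 0.872197 + 0.245515 = 1.117712.
Q̄ = (S_0/π) × [bracket] = (1361/π) × 1.117712 = 484.21 W/m².
— Configuration B (ϕ=+62.6°):
Solar declination: sin δ = sin ε · sin L_s = sin 23.44° × sin 140.7° = 0.25195, so δ = +14.593°.
cos h₀ = −tan(+62.6°) tan(+14.593°) = -0.5023, h₀ = 2.0970 rad.
Bracket: h₀ sin ϕ sin δ + cos ϕ cos δ sin h₀ = 2.0970×0.88782×0.25195 + 0.46020×0.96774×0.86471 = 0.469070 + 0.385102 = 0.854172.
Q̄ = (S_0/π) × [bracket] = (1361/π) × 0.854172 = 370.04 W/m².
Ratio Q̄_A / Q̄_B = 484.21 / 370.04 = 1.309.

Q̄_A / Q̄_B ≈ 1.31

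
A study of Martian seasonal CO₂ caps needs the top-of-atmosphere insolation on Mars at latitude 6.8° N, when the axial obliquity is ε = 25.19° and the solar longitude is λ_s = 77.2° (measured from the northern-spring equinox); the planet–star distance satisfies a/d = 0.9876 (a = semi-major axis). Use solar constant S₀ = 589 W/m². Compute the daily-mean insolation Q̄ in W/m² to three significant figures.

Q̄ ≈ 180 W/m²

Solar declination: sin δ = sin ε · sin λ_s = sin 25.19° × sin 77.2° = 0.41504, so δ = +24.522°.
cos H₀ = −tan(+6.8°) tan(+24.522°) = -0.0544, H₀ = 1.6252 rad.
Bracket: H₀ sin φ sin δ + cos φ cos δ sin H₀ = 1.6252×0.11840×0.41504 + 0.99297×0.90980×0.99852 = 0.079864 + 0.902067 = 0.981931.
Inverse-square distance factor (a/d)² = 0.9876² = 0.975354.
Q̄ = (S₀/π) × 0.975354 × [bracket] = (589/π) × 0.975354 × 0.981931 = 179.6 W/m².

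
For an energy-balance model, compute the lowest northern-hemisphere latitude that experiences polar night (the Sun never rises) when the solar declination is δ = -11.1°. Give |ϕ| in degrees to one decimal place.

Polar night requires cos h₀ = −tan ϕ tan δ ≥ 1, i.e. tan ϕ tan δ ≤ −1.
The boundary is |tan ϕ| · |tan δ| = 1, so |ϕ| = 90° − |δ| = 90° − 11.1° = 78.9° in the northern hemisphere.

|ϕ| = 78.9°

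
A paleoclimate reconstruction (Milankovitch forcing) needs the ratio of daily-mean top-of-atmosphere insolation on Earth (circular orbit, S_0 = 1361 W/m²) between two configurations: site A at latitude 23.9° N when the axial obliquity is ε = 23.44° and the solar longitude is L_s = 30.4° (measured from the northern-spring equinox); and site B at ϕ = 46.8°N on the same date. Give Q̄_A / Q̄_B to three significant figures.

— Configuration A (ϕ=+23.9°):
Solar declination: sin δ = sin ε · sin L_s = sin 23.44° × sin 30.4° = 0.20129, so δ = +11.613°.
cos h₀ = −tan(+23.9°) tan(+11.613°) = -0.0911, h₀ = 1.6620 rad.
Bracket: h₀ sin ϕ sin δ + cos ϕ cos δ sin h₀ = 1.6620×0.40514×0.20129 + 0.91425×0.97953×0.99584 = 0.135537 + 0.891810 = 1.027347.
Q̄ = (S_0/π) × [bracket] = (1361/π) × 1.027347 = 445.07 W/m².
— Configuration B (ϕ=+46.8°):
cos h₀ = −tan(+46.8°) tan(+11.613°) = -0.2188, h₀ = 1.7914 rad.
Bracket: h₀ sin ϕ sin δ + cos ϕ cos δ sin h₀ = 1.7914×0.72897×0.20129 + 0.68455×0.97953×0.97576 = 0.262860 + 0.654283 = 0.917143.
Q̄ = (S_0/π) × [bracket] = (1361/π) × 0.917143 = 397.32 W/m².
Ratio Q̄_A / Q̄_B = 445.07 / 397.32 = 1.120.

Q̄_A / Q̄_B ≈ 1.12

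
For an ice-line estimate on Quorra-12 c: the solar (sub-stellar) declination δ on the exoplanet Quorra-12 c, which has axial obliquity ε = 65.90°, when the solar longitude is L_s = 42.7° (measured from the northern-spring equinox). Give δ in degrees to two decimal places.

δ = +38.25°

sin δ = sin ε · sin L_s = sin 65.90° × sin 42.7° = 0.619047.
δ = arcsin(0.619047) = +38.25°.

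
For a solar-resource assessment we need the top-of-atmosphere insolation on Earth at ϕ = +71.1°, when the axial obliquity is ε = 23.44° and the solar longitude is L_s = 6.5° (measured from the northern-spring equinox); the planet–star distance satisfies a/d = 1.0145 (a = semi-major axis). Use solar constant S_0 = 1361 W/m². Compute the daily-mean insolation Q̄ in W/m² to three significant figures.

Solar declination: sin δ = sin ε · sin L_s = sin 23.44° × sin 6.5° = 0.04503, so δ = +2.581°.
cos h₀ = −tan(+71.1°) tan(+2.581°) = -0.1317, h₀ = 1.7028 rad.
Bracket: h₀ sin ϕ sin δ + cos ϕ cos δ sin h₀ = 1.7028×0.94609×0.04503 + 0.32392×0.99899×0.99130 = 0.072543 + 0.320778 = 0.393321.
Inverse-square distance factor (a/d)² = 1.0145² = 1.029210.
Q̄ = (S_0/π) × 1.029210 × [bracket] = (1361/π) × 1.029210 × 0.393321 = 175.4 W/m².

Q̄ ≈ 175 W/m²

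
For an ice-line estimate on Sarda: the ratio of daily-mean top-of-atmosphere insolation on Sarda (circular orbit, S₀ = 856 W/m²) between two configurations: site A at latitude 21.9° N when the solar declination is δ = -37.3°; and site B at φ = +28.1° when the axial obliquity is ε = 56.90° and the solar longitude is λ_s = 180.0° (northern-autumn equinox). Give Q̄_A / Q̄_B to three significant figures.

Q̄_A / Q̄_B ≈ 0.474

— Configuration A (φ=+21.9°):
cos H₀ = −tan(+21.9°) tan(-37.300°) = 0.3062, H₀ = 1.2596 rad.
Bracket: H₀ sin φ sin δ + cos φ cos δ sin H₀ = 1.2596×0.37299×-0.60599 + 0.92784×0.79547×0.95195 = -0.284705 + 0.702605 = 0.417900.
Q̄ = (S₀/π) × [bracket] = (856/π) × 0.417900 = 113.87 W/m².
— Configuration B (φ=+28.1°):
Solar declination: sin δ = sin ε · sin λ_s = sin 56.90° × sin 180.0° = 0.00000, so δ = +0.000°.
cos H₀ = −tan(+28.1°) tan(+0.000°) = -0.0000, H₀ = 1.5708 rad.
Bracket: H₀ sin φ sin δ + cos φ cos δ sin H₀ = 1.5708×0.47101×0.00000 + 0.88213×1.00000×1.00000 = 0.000000 + 0.882130 = 0.882130.
Q̄ = (S₀/π) × [bracket] = (856/π) × 0.882130 = 240.36 W/m².
Ratio Q̄_A / Q̄_B = 113.87 / 240.36 = 0.4737.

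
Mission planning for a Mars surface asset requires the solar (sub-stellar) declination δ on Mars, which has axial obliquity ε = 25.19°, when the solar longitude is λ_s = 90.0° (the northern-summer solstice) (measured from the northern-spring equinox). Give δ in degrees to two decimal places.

δ = +25.19°

sin δ = sin ε · sin λ_s = sin 25.19° × sin 90.0° = 0.425621.
δ = arcsin(0.425621) = +25.19°.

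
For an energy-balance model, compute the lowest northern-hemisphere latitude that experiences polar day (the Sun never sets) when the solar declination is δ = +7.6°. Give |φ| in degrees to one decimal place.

Polar day requires cos H₀ = −tan φ tan δ ≤ −1, i.e. tan φ tan δ ≥ 1.
The boundary is |tan φ| · |tan δ| = 1, so |φ| = 90° − |δ| = 90° − 7.6° = 82.4° in the northern hemisphere.

|φ| = 82.4°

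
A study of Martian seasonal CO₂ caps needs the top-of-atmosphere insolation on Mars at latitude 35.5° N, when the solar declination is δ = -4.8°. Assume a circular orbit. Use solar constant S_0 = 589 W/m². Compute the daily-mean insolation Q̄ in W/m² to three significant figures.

Q̄ ≈ 138 W/m²

cos h₀ = −tan(+35.5°) tan(-4.800°) = 0.0599, h₀ = 1.5109 rad.
Bracket: h₀ sin ϕ sin δ + cos ϕ cos δ sin h₀ = 1.5109×0.58070×-0.08368 + 0.81412×0.99649×0.99820 = -0.073419 + 0.809802 = 0.736383.
Q̄ = (S_0/π) × [bracket] = (589/π) × 0.736383 = 138.1 W/m².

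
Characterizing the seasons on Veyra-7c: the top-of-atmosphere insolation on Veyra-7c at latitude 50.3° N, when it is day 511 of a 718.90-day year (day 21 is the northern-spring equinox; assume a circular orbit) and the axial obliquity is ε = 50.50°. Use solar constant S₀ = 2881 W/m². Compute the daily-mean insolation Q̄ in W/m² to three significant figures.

Solar longitude: λ_s = 360° × (511 − 21)/718.90 = 245.375°.
sin δ = sin 50.50° × sin 245.375° = -0.70145, so δ = -44.543°.
cos H₀ = −tan(+50.3°) tan(-44.543°) = 1.1855 ≥ 1 ⇒ polar night, H₀ = 0 and Q̄ = 0.

Q̄ ≈ 0.00 W/m²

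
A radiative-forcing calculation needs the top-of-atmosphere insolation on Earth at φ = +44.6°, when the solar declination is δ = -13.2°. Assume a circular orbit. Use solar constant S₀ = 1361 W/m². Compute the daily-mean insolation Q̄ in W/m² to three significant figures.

cos H₀ = −tan(+44.6°) tan(-13.200°) = 0.2313, H₀ = 1.3374 rad.
Bracket: H₀ sin φ sin δ + cos φ cos δ sin H₀ = 1.3374×0.70215×-0.22835 + 0.71203×0.97358×0.97288 = -0.214433 + 0.674418 = 0.459985.
Q̄ = (S₀/π) × [bracket] = (1361/π) × 0.459985 = 199.3 W/m².

Q̄ ≈ 199 W/m²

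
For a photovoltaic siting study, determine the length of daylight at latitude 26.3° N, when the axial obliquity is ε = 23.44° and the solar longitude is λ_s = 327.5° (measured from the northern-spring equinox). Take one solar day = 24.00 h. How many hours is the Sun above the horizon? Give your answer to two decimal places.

Solar declination: sin δ = sin ε · sin λ_s = sin 23.44° × sin 327.5° = -0.21373, so δ = -12.341°.
cos H₀ = −tan φ · tan δ = −tan(+26.3°) × tan(-12.341°) = 0.1081, so H₀ = 1.4625 rad = 83.79°.
Daylight = 2H₀/(2π) × 24.00 h = (1.4625/π) × 24.00 = 11.17 h.

11.17 h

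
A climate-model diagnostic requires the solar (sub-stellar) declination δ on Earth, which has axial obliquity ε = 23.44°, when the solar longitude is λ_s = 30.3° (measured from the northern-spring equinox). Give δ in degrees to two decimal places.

δ = +11.58°

sin δ = sin ε · sin λ_s = sin 23.44° × sin 30.3° = 0.200695.
δ = arcsin(0.200695) = +11.58°.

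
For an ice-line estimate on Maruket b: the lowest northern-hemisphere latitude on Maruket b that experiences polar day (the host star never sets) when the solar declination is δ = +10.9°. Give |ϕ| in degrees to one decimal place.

Polar day requires cos h₀ = −tan ϕ tan δ ≤ −1, i.e. tan ϕ tan δ ≥ 1.
The boundary is |tan ϕ| · |tan δ| = 1, so |ϕ| = 90° − |δ| = 90° − 10.9° = 79.1° in the northern hemisphere.

|ϕ| = 79.1°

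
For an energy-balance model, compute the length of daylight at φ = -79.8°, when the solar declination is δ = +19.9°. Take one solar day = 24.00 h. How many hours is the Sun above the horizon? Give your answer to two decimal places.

cos H₀ = −tan φ · tan δ = 2.0119 ≥ 1, so the Sun never rises (polar night) and H₀ = 0.
Daylight = 2H₀/(2π) × 24.00 h = (0.0000/π) × 24.00 = 0.00 h.

0.00 h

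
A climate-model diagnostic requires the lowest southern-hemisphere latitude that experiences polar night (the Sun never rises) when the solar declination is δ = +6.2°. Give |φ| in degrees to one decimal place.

Polar night requires cos H₀ = −tan φ tan δ ≥ 1, i.e. tan φ tan δ ≤ −1.
The boundary is |tan φ| · |tan δ| = 1, so |φ| = 90° − |δ| = 90° − 6.2° = 83.8° in the southern hemisphere.

|φ| = 83.8°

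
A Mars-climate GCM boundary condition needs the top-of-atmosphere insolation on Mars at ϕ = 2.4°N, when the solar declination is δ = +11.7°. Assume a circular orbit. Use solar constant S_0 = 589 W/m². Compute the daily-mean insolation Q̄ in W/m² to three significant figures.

Q̄ ≈ 186 W/m²

cos h₀ = −tan(+2.4°) tan(+11.700°) = -0.0087, h₀ = 1.5795 rad.
Bracket: h₀ sin ϕ sin δ + cos ϕ cos δ sin h₀ = 1.5795×0.04188×0.20279 + 0.99912×0.97922×0.99996 = 0.013414 + 0.978319 = 0.991733.
Q̄ = (S_0/π) × [bracket] = (589/π) × 0.991733 = 185.9 W/m².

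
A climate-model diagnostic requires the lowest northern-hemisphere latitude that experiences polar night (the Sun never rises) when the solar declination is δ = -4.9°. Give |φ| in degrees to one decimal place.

|φ| = 85.1°

Polar night requires cos H₀ = −tan φ tan δ ≥ 1, i.e. tan φ tan δ ≤ −1.
The boundary is |tan φ| · |tan δ| = 1, so |φ| = 90° − |δ| = 90° − 4.9° = 85.1° in the northern hemisphere.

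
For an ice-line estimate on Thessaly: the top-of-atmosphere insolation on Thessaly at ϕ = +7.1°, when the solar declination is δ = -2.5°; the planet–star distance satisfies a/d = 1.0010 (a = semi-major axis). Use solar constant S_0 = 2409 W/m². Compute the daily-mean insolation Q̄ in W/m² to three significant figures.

cos h₀ = −tan(+7.1°) tan(-2.500°) = 0.0054, h₀ = 1.5654 rad.
Bracket: h₀ sin ϕ sin δ + cos ϕ cos δ sin h₀ = 1.5654×0.12360×-0.04362 + 0.99233×0.99905×0.99999 = -0.008440 + 0.991377 = 0.982937.
Inverse-square distance factor (a/d)² = 1.0010² = 1.002001.
Q̄ = (S_0/π) × 1.002001 × [bracket] = (2409/π) × 1.002001 × 0.982937 = 755.2 W/m².

Q̄ ≈ 755 W/m²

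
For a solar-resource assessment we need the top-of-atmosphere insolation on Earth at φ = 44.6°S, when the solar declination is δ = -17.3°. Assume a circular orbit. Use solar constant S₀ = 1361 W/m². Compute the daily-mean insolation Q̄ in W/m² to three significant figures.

Q̄ ≈ 451 W/m²

cos H₀ = −tan(-44.6°) tan(-17.300°) = -0.3071, H₀ = 1.8830 rad.
Bracket: H₀ sin φ sin δ + cos φ cos δ sin H₀ = 1.8830×-0.70215×-0.29737 + 0.71203×0.95476×0.95166 = 0.393167 + 0.646955 = 1.040122.
Q̄ = (S₀/π) × [bracket] = (1361/π) × 1.040122 = 450.6 W/m².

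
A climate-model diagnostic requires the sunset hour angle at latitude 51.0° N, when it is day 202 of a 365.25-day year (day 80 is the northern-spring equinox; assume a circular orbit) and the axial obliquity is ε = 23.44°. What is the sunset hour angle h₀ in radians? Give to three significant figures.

h₀ = 2.04 rad

Solar longitude: L_s = 360° × (202 − 80)/365.25 = 120.246°.
sin δ = sin 23.44° × sin 120.246° = 0.34364, so δ = +20.099°.
cos h₀ = −tan ϕ · tan δ = −tan(+51.0°) × tan(+20.099°) = -0.4519, so h₀ = 2.0397 rad = 116.86°.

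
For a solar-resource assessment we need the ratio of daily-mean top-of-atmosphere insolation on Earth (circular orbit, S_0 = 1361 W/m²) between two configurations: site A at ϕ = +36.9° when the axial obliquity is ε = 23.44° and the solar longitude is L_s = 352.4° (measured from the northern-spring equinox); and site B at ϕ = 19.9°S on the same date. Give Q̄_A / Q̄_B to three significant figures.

Q̄_A / Q̄_B ≈ 0.775

— Configuration A (ϕ=+36.9°):
Solar declination: sin δ = sin ε · sin L_s = sin 23.44° × sin 352.4° = -0.05261, so δ = -3.016°.
cos h₀ = −tan(+36.9°) tan(-3.016°) = 0.0396, h₀ = 1.5312 rad.
Bracket: h₀ sin ϕ sin δ + cos ϕ cos δ sin h₀ = 1.5312×0.60042×-0.05261 + 0.79968×0.99862×0.99922 = -0.048368 + 0.797954 = 0.749586.
Q̄ = (S_0/π) × [bracket] = (1361/π) × 0.749586 = 324.74 W/m².
— Configuration B (ϕ=-19.9°):
cos h₀ = −tan(-19.9°) tan(-3.016°) = -0.0191, h₀ = 1.5899 rad.
Bracket: h₀ sin ϕ sin δ + cos ϕ cos δ sin h₀ = 1.5899×-0.34038×-0.05261 + 0.94029×0.99862×0.99982 = 0.028471 + 0.938823 = 0.967294.
Q̄ = (S_0/π) × [bracket] = (1361/π) × 0.967294 = 419.05 W/m².
Ratio Q̄_A / Q̄_B = 324.74 / 419.05 = 0.7749.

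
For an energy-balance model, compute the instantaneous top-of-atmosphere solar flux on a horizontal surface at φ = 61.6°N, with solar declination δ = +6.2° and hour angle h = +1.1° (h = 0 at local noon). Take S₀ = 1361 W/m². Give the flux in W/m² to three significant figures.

773 W/m²

cos θ_z = sin φ sin δ + cos φ cos δ cos h = 0.095001 + 0.472755 = 0.567756.
Flux = S₀ · cos θ_z = 1361 × 0.567756 = 772.7 W/m².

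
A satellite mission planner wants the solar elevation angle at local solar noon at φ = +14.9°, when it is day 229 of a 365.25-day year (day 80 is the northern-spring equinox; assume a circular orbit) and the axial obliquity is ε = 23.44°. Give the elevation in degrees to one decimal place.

Solar longitude: λ_s = 360° × (229 − 80)/365.25 = 146.858°.
sin δ = sin 23.44° × sin 146.858° = 0.21748, so δ = +12.561°.
At local noon the hour angle is zero, so the zenith angle equals |φ − δ| = |+14.9° − (+12.561°)| = 2.339°.
Elevation = 90° − 2.339° = 87.7°.

87.7°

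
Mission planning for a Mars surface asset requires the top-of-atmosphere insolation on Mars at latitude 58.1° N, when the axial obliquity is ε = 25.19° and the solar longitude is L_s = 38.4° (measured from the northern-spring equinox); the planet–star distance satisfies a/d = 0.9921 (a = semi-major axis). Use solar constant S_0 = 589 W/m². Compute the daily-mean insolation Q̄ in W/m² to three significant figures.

Q̄ ≈ 168 W/m²

Solar declination: sin δ = sin ε · sin L_s = sin 25.19° × sin 38.4° = 0.26437, so δ = +15.330°.
cos h₀ = −tan(+58.1°) tan(+15.330°) = -0.4404, h₀ = 2.0268 rad.
Bracket: h₀ sin ϕ sin δ + cos ϕ cos δ sin h₀ = 2.0268×0.84897×0.26437 + 0.52844×0.96442×0.89780 = 0.454899 + 0.457553 = 0.912452.
Inverse-square distance factor (a/d)² = 0.9921² = 0.984262.
Q̄ = (S_0/π) × 0.984262 × [bracket] = (589/π) × 0.984262 × 0.912452 = 168.4 W/m².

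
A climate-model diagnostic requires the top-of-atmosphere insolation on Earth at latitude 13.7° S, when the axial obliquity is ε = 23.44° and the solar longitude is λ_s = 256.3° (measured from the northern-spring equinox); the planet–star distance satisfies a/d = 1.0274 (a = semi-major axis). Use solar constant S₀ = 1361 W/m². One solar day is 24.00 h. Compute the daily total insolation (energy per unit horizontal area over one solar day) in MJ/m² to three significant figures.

41.3 MJ/m²

Solar declination: sin δ = sin ε · sin λ_s = sin 23.44° × sin 256.3° = -0.38647, so δ = -22.735°.
cos H₀ = −tan(-13.7°) tan(-22.735°) = -0.1021, H₀ = 1.6731 rad.
Bracket: H₀ sin φ sin δ + cos φ cos δ sin H₀ = 1.6731×-0.23684×-0.38647 + 0.97155×0.92230×0.99477 = 0.153141 + 0.891374 = 1.044515.
Inverse-square distance factor (a/d)² = 1.0274² = 1.055551.
Q̄ = (S₀/π) × 1.055551 × [bracket] = (1361/π) × 1.055551 × 1.044515 = 477.64 W/m².
Daily total = Q̄ × 24.00 h × 3600 s/h = 477.64 × 24.00 × 3600 / 10⁶ = 41.27 MJ/m².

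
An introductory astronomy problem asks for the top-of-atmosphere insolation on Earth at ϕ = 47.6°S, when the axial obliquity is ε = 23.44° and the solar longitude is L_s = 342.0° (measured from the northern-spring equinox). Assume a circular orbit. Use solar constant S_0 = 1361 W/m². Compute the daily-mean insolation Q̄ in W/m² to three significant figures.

Q̄ ≈ 354 W/m²

Solar declination: sin δ = sin ε · sin L_s = sin 23.44° × sin 342.0° = -0.12292, so δ = -7.061°.
cos h₀ = −tan(-47.6°) tan(-7.061°) = -0.1356, h₀ = 1.7069 rad.
Bracket: h₀ sin ϕ sin δ + cos ϕ cos δ sin h₀ = 1.7069×-0.73846×-0.12292 + 0.67430×0.99242×0.99076 = 0.154938 + 0.663006 = 0.817944.
Q̄ = (S_0/π) × [bracket] = (1361/π) × 0.817944 = 354.3 W/m².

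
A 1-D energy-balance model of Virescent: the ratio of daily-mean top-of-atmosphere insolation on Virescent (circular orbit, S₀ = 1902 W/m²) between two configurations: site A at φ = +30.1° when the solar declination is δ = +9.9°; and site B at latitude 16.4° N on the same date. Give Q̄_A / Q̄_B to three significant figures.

— Configuration A (φ=+30.1°):
cos H₀ = −tan(+30.1°) tan(+9.900°) = -0.1012, H₀ = 1.6721 rad.
Bracket: H₀ sin φ sin δ + cos φ cos δ sin H₀ = 1.6721×0.50151×0.17193 + 0.86515×0.98511×0.99487 = 0.144176 + 0.847896 = 0.992072.
Q̄ = (S₀/π) × [bracket] = (1902/π) × 0.992072 = 600.63 W/m².
— Configuration B (φ=+16.4°):
cos H₀ = −tan(+16.4°) tan(+9.900°) = -0.0514, H₀ = 1.6222 rad.
Bracket: H₀ sin φ sin δ + cos φ cos δ sin H₀ = 1.6222×0.28234×0.17193 + 0.95931×0.98511×0.99868 = 0.078746 + 0.943778 = 1.022524.
Q̄ = (S₀/π) × [bracket] = (1902/π) × 1.022524 = 619.06 W/m².
Ratio Q̄_A / Q̄_B = 600.63 / 619.06 = 0.9702.

Q̄_A / Q̄_B ≈ 0.970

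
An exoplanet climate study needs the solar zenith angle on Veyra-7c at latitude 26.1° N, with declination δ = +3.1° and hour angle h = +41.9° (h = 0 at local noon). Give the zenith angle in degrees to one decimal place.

cos θ_z = sin φ sin δ + cos φ cos δ cos h = 0.023791 + 0.667434 = 0.691225.
θ_z = arccos(0.691225) = 46.3°.

θ_z = 46.3°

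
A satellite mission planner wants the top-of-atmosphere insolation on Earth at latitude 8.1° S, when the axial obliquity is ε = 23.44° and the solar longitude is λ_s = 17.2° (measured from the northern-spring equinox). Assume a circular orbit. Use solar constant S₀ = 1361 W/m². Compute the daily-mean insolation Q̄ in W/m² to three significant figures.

Q̄ ≈ 415 W/m²

Solar declination: sin δ = sin ε · sin λ_s = sin 23.44° × sin 17.2° = 0.11763, so δ = +6.755°.
cos H₀ = −tan(-8.1°) tan(+6.755°) = 0.0169, H₀ = 1.5539 rad.
Bracket: H₀ sin φ sin δ + cos φ cos δ sin H₀ = 1.5539×-0.14090×0.11763 + 0.99002×0.99306×0.99986 = -0.025754 + 0.983012 = 0.957258.
Q̄ = (S₀/π) × [bracket] = (1361/π) × 0.957258 = 414.7 W/m².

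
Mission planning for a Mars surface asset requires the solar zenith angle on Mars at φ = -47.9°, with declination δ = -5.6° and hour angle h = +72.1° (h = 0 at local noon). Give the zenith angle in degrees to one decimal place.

cos θ_z = sin φ sin δ + cos φ cos δ cos h = 0.072404 + 0.205077 = 0.277481.
θ_z = arccos(0.277481) = 73.9°.

θ_z = 73.9°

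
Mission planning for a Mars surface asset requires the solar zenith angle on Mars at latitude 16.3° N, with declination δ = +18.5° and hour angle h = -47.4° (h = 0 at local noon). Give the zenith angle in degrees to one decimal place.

cos θ_z = sin φ sin δ + cos φ cos δ cos h = 0.089057 + 0.616097 = 0.705154.
θ_z = arccos(0.705154) = 45.2°.

θ_z = 45.2°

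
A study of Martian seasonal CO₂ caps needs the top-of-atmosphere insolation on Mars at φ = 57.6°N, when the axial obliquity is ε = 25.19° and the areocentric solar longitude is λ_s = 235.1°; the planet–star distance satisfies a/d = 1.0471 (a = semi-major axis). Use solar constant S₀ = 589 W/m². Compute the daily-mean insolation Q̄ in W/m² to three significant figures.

Q̄ ≈ 26.4 W/m²

sin δ = sin 25.19° × sin 235.1° = -0.34907, so δ = -20.431°.
cos H₀ = −tan(+57.6°) tan(-20.431°) = 0.5870, H₀ = 0.9435 rad.
Bracket: H₀ sin φ sin δ + cos φ cos δ sin H₀ = 0.9435×0.84433×-0.34907 + 0.53583×0.93710×0.80960 = -0.278078 + 0.406521 = 0.128443.
Inverse-square distance factor (a/d)² = 1.0471² = 1.096418.
Q̄ = (S₀/π) × 1.096418 × [bracket] = (589/π) × 1.096418 × 0.128443 = 26.40 W/m².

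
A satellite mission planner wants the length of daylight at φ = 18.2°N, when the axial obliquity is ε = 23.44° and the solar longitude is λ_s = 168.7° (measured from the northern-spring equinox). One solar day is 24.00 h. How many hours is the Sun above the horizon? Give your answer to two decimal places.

12.20 h

Solar declination: sin δ = sin ε · sin λ_s = sin 23.44° × sin 168.7° = 0.07795, so δ = +4.470°.
cos H₀ = −tan φ · tan δ = −tan(+18.2°) × tan(+4.470°) = -0.0257, so H₀ = 1.5965 rad = 91.47°.
Daylight = 2H₀/(2π) × 24.00 h = (1.5965/π) × 24.00 = 12.20 h.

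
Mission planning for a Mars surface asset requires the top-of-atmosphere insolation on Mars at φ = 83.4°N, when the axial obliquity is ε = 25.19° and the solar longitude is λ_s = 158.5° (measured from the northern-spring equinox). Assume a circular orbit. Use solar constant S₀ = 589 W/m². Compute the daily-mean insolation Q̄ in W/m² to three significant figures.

Q̄ ≈ 91.3 W/m²

Solar declination: sin δ = sin ε · sin λ_s = sin 25.19° × sin 158.5° = 0.15599, so δ = +8.974°.
cos H₀ = −tan(+83.4°) tan(+8.974°) = -1.3649 ≤ −1 ⇒ polar day, H₀ = π.
Bracket: H₀ sin φ sin δ + cos φ cos δ sin H₀ = 3.1416×0.99337×0.15599 + 0.11494×0.98776×0.00000 = 0.486809 + 0.000000 = 0.486809.
Q̄ = (S₀/π) × [bracket] = (589/π) × 0.486809 = 91.27 W/m².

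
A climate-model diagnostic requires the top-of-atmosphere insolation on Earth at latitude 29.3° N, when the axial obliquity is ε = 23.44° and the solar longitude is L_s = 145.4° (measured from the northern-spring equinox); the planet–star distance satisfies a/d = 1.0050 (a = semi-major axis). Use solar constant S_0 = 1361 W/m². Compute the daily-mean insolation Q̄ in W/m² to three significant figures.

Q̄ ≈ 451 W/m²

Solar declination: sin δ = sin ε · sin L_s = sin 23.44° × sin 145.4° = 0.22588, so δ = +13.055°.
cos h₀ = −tan(+29.3°) tan(+13.055°) = -0.1301, h₀ = 1.7013 rad.
Bracket: h₀ sin ϕ sin δ + cos ϕ cos δ sin h₀ = 1.7013×0.48938×0.22588 + 0.87207×0.97415×0.99150 = 0.188064 + 0.842306 = 1.030370.
Inverse-square distance factor (a/d)² = 1.0050² = 1.010025.
Q̄ = (S_0/π) × 1.010025 × [bracket] = (1361/π) × 1.010025 × 1.030370 = 450.9 W/m².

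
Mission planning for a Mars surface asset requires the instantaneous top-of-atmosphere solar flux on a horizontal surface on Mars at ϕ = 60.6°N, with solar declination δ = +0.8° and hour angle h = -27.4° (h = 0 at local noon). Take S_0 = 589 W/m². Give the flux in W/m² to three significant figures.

264 W/m²

cos θ_z = sin ϕ sin δ + cos ϕ cos δ cos h = 0.012164 + 0.435789 = 0.447953.
Flux = S_0 · cos θ_z = 589 × 0.447953 = 263.8 W/m².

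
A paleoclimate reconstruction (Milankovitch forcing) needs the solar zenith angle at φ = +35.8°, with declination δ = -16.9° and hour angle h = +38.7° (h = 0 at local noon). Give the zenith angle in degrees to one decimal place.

θ_z = 64.2°

cos θ_z = sin φ sin δ + cos φ cos δ cos h = -0.170048 + 0.605643 = 0.435595.
θ_z = arccos(0.435595) = 64.2°.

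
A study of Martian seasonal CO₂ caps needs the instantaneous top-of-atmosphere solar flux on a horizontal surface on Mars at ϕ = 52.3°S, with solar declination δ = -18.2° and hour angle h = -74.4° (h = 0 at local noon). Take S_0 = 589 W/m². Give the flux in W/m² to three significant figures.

cos θ_z = sin ϕ sin δ + cos ϕ cos δ cos h = 0.247127 + 0.156225 = 0.403352.
Flux = S_0 · cos θ_z = 589 × 0.403352 = 237.6 W/m².

238 W/m²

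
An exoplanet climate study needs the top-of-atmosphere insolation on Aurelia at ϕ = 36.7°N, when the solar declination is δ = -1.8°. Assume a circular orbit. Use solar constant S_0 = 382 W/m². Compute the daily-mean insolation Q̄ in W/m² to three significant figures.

Q̄ ≈ 93.9 W/m²

cos h₀ = −tan(+36.7°) tan(-1.800°) = 0.0234, h₀ = 1.5474 rad.
Bracket: h₀ sin ϕ sin δ + cos ϕ cos δ sin h₀ = 1.5474×0.59763×-0.03141 + 0.80178×0.99951×0.99973 = -0.029047 + 0.801171 = 0.772124.
Q̄ = (S_0/π) × [bracket] = (382/π) × 0.772124 = 93.89 W/m².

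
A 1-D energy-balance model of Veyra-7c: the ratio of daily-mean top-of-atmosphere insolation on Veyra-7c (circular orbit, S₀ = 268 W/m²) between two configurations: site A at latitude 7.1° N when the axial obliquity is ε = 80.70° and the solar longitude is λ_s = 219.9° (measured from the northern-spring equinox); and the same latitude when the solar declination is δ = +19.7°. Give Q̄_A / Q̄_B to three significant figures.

— Configuration A (φ=+7.1°):
Solar declination: sin δ = sin ε · sin λ_s = sin 80.70° × sin 219.9° = -0.63302, so δ = -39.273°.
cos H₀ = −tan(+7.1°) tan(-39.273°) = 0.1019, H₀ = 1.4688 rad.
Bracket: H₀ sin φ sin δ + cos φ cos δ sin H₀ = 1.4688×0.12360×-0.63302 + 0.99233×0.77414×0.99480 = -0.114921 + 0.764208 = 0.649287.
Q̄ = (S₀/π) × [bracket] = (268/π) × 0.649287 = 55.389 W/m².
— Configuration B (φ=+7.1°):
cos H₀ = −tan(+7.1°) tan(+19.700°) = -0.0446, H₀ = 1.6154 rad.
Bracket: H₀ sin φ sin δ + cos φ cos δ sin H₀ = 1.6154×0.12360×0.33710 + 0.99233×0.94147×0.99901 = 0.067307 + 0.933324 = 1.000631.
Q̄ = (S₀/π) × [bracket] = (268/π) × 1.000631 = 85.361 W/m².
Ratio Q̄_A / Q̄_B = 55.389 / 85.361 = 0.6489.

Q̄_A / Q̄_B ≈ 0.649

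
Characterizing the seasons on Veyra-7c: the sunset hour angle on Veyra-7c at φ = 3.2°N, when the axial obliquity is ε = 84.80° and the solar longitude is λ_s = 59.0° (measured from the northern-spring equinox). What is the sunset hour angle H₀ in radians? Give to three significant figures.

Solar declination: sin δ = sin ε · sin λ_s = sin 84.80° × sin 59.0° = 0.85364, so δ = +58.610°.
cos H₀ = −tan φ · tan δ = −tan(+3.2°) × tan(+58.610°) = -0.0916, so H₀ = 1.6626 rad = 95.26°.

H₀ = 1.66 rad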